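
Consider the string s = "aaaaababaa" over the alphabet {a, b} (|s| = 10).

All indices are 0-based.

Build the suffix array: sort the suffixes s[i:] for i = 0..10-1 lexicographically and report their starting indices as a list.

rank→(start, suffix):
  0 → (9, 'a')
  1 → (8, 'aa')
  2 → (0, 'aaaaababaa')
  3 → (1, 'aaaababaa')
  4 → (2, 'aaababaa')
  5 → (3, 'aababaa')
  6 → (6, 'abaa')
  7 → (4, 'ababaa')
  8 → (7, 'baa')
  9 → (5, 'babaa')

[9, 8, 0, 1, 2, 3, 6, 4, 7, 5]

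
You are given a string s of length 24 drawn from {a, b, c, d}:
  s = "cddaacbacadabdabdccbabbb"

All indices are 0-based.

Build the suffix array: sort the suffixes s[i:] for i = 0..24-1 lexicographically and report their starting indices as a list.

[3, 20, 11, 14, 7, 4, 9, 23, 19, 6, 22, 21, 12, 15, 8, 18, 5, 17, 0, 2, 10, 13, 16, 1]

rank | idx | suffix
   0 |   3 | aacbacadabdabdccbabbb
   1 |  20 | abbb
   2 |  11 | abdabdccbabbb
   3 |  14 | abdccbabbb
   4 |   7 | acadabdabdccbabbb
   5 |   4 | acbacadabdabdccbabbb
   6 |   9 | adabdabdccbabbb
   7 |  23 | b
   8 |  19 | babbb
   9 |   6 | bacadabdabdccbabbb
  10 |  22 | bb
  11 |  21 | bbb
  12 |  12 | bdabdccbabbb
  13 |  15 | bdccbabbb
  14 |   8 | cadabdabdccbabbb
  15 |  18 | cbabbb
  16 |   5 | cbacadabdabdccbabbb
  17 |  17 | ccbabbb
  18 |   0 | cddaacbacadabdabdccbabbb
  19 |   2 | daacbacadabdabdccbabbb
  20 |  10 | dabdabdccbabbb
  21 |  13 | dabdccbabbb
  22 |  16 | dccbabbb
  23 |   1 | ddaacbacadabdabdccbabbb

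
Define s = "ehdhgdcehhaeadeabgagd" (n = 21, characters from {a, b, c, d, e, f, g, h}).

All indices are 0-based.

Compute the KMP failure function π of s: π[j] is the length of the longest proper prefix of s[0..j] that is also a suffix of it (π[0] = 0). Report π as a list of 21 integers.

π[0] = 0
j=1 s[j]='h': π[1]=0 (border '')
j=2 s[j]='d': π[2]=0 (border '')
j=3 s[j]='h': π[3]=0 (border '')
j=4 s[j]='g': π[4]=0 (border '')
j=5 s[j]='d': π[5]=0 (border '')
j=6 s[j]='c': π[6]=0 (border '')
j=7 s[j]='e': π[7]=1 (border 'e')
j=8 s[j]='h': π[8]=2 (border 'eh')
j=9 s[j]='h': k: 2→0; π[9]=0 (border '')
j=10 s[j]='a': π[10]=0 (border '')
j=11 s[j]='e': π[11]=1 (border 'e')
j=12 s[j]='a': k: 1→0; π[12]=0 (border '')
j=13 s[j]='d': π[13]=0 (border '')
j=14 s[j]='e': π[14]=1 (border 'e')
j=15 s[j]='a': k: 1→0; π[15]=0 (border '')
j=16 s[j]='b': π[16]=0 (border '')
j=17 s[j]='g': π[17]=0 (border '')
j=18 s[j]='a': π[18]=0 (border '')
j=19 s[j]='g': π[19]=0 (border '')
j=20 s[j]='d': π[20]=0 (border '')

[0, 0, 0, 0, 0, 0, 0, 1, 2, 0, 0, 1, 0, 0, 1, 0, 0, 0, 0, 0, 0]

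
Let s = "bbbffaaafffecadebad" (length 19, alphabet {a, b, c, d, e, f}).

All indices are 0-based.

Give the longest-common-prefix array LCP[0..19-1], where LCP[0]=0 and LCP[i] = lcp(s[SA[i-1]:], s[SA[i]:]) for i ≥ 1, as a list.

[0, 2, 1, 2, 1, 0, 1, 2, 1, 0, 0, 1, 0, 1, 0, 1, 1, 2, 2]

sorted suffixes:
  #0 SA[0]=5  'aaafffecadebad'
  #1 SA[1]=6  'aafffecadebad'
  #2 SA[2]=17  'ad'
  #3 SA[3]=13  'adebad'
  #4 SA[4]=7  'afffecadebad'
  #5 SA[5]=16  'bad'
  #6 SA[6]=0  'bbbffaaafffecadebad'
  #7 SA[7]=1  'bbffaaafffecadebad'
  #8 SA[8]=2  'bffaaafffecadebad'
  #9 SA[9]=12  'cadebad'
  #10 SA[10]=18  'd'
  #11 SA[11]=14  'debad'
  #12 SA[12]=15  'ebad'
  #13 SA[13]=11  'ecadebad'
  #14 SA[14]=4  'faaafffecadebad'
  #15 SA[15]=10  'fecadebad'
  #16 SA[16]=3  'ffaaafffecadebad'
  #17 SA[17]=9  'ffecadebad'
  #18 SA[18]=8  'fffecadebad'

SA = [5, 6, 17, 13, 7, 16, 0, 1, 2, 12, 18, 14, 15, 11, 4, 10, 3, 9, 8]
i: (SA[i-1],SA[i]) lcp shared
  1: (5,6) 2 'aa'
  2: (6,17) 1 'a'
  3: (17,13) 2 'ad'
  4: (13,7) 1 'a'
  5: (7,16) 0 ''
  6: (16,0) 1 'b'
  7: (0,1) 2 'bb'
  8: (1,2) 1 'b'
  9: (2,12) 0 ''
  10: (12,18) 0 ''
  11: (18,14) 1 'd'
  12: (14,15) 0 ''
  13: (15,11) 1 'e'
  14: (11,4) 0 ''
  15: (4,10) 1 'f'
  16: (10,3) 1 'f'
  17: (3,9) 2 'ff'
  18: (9,8) 2 'ff'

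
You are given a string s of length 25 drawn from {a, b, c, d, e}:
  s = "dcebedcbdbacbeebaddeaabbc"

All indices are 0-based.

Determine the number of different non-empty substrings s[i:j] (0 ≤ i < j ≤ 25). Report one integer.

rank→(start, suffix):
  0 → (20, 'aabbc')
  1 → (21, 'abbc')
  2 → (10, 'acbeebaddeaabbc')
  3 → (16, 'addeaabbc')
  4 → (9, 'bacbeebaddeaabbc')
  5 → (15, 'baddeaabbc')
  6 → (22, 'bbc')
  7 → (23, 'bc')
  8 → (7, 'bdbacbeebaddeaabbc')
  9 → (3, 'bedcbdbacbeebaddeaabbc')
  10 → (12, 'beebaddeaabbc')
  11 → (24, 'c')
  12 → (6, 'cbdbacbeebaddeaabbc')
  13 → (11, 'cbeebaddeaabbc')
  14 → (1, 'cebedcbdbacbeebaddeaabbc')
  15 → (8, 'dbacbeebaddeaabbc')
  16 → (5, 'dcbdbacbeebaddeaabbc')
  17 → (0, 'dcebedcbdbacbeebaddeaabbc')
  18 → (17, 'ddeaabbc')
  19 → (18, 'deaabbc')
  20 → (19, 'eaabbc')
  21 → (14, 'ebaddeaabbc')
  22 → (2, 'ebedcbdbacbeebaddeaabbc')
  23 → (4, 'edcbdbacbeebaddeaabbc')
  24 → (13, 'eebaddeaabbc')

SA = [20, 21, 10, 16, 9, 15, 22, 23, 7, 3, 12, 24, 6, 11, 1, 8, 5, 0, 17, 18, 19, 14, 2, 4, 13]
rank  pair      lcp
   1  s[20:],s[21:]  1  'a'
   2  s[21:],s[10:]  1  'a'
   3  s[10:],s[16:]  1  'a'
   4  s[16:],s[9:]  0  ''
   5  s[9:],s[15:]  2  'ba'
   6  s[15:],s[22:]  1  'b'
   7  s[22:],s[23:]  1  'b'
   8  s[23:],s[7:]  1  'b'
   9  s[7:],s[3:]  1  'b'
  10  s[3:],s[12:]  2  'be'
  11  s[12:],s[24:]  0  ''
  12  s[24:],s[6:]  1  'c'
  13  s[6:],s[11:]  2  'cb'
  14  s[11:],s[1:]  1  'c'
  15  s[1:],s[8:]  0  ''
  16  s[8:],s[5:]  1  'd'
  17  s[5:],s[0:]  2  'dc'
  18  s[0:],s[17:]  1  'd'
  19  s[17:],s[18:]  1  'd'
  20  s[18:],s[19:]  0  ''
  21  s[19:],s[14:]  1  'e'
  22  s[14:],s[2:]  2  'eb'
  23  s[2:],s[4:]  1  'e'
  24  s[4:],s[13:]  1  'e'

n(n+1)/2 = 25·26/2 = 325
Σ LCP = 0 + 1 + 1 + 1 + 0 + 2 + 1 + 1 + 1 + 1 + 2 + 0 + 1 + 2 + 1 + 0 + 1 + 2 + 1 + 1 + 0 + 1 + 2 + 1 + 1 = 25
distinct = 325 − 25 = 300

300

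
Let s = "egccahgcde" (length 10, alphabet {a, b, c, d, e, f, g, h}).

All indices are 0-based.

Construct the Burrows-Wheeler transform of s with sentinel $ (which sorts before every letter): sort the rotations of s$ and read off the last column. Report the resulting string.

eccggcd$eha

rank  rotation     last
    0  $egccahgcde  e
    1  ahgcde$egcc  c
    2  cahgcde$egc  c
    3  ccahgcde$eg  g
    4  cde$egccahg  g
    5  de$egccahgc  c
    6  e$egccahgcd  d
    7  egccahgcde$  $
    8  gccahgcde$e  e
    9  gcde$egccah  h
   10  hgcde$egcca  a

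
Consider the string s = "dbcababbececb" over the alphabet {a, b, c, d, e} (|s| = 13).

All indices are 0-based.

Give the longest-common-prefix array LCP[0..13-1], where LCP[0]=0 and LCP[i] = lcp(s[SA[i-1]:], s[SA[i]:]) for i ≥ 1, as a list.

sorted suffixes:
  #0 SA[0]=3  'ababbececb'
  #1 SA[1]=5  'abbececb'
  #2 SA[2]=12  'b'
  #3 SA[3]=4  'babbececb'
  #4 SA[4]=6  'bbececb'
  #5 SA[5]=1  'bcababbececb'
  #6 SA[6]=7  'bececb'
  #7 SA[7]=2  'cababbececb'
  #8 SA[8]=11  'cb'
  #9 SA[9]=9  'cecb'
  #10 SA[10]=0  'dbcababbececb'
  #11 SA[11]=10  'ecb'
  #12 SA[12]=8  'ececb'

SA = [3, 5, 12, 4, 6, 1, 7, 2, 11, 9, 0, 10, 8]
i: (SA[i-1],SA[i]) lcp shared
  1: (3,5) 2 'ab'
  2: (5,12) 0 ''
  3: (12,4) 1 'b'
  4: (4,6) 1 'b'
  5: (6,1) 1 'b'
  6: (1,7) 1 'b'
  7: (7,2) 0 ''
  8: (2,11) 1 'c'
  9: (11,9) 1 'c'
  10: (9,0) 0 ''
  11: (0,10) 0 ''
  12: (10,8) 2 'ec'

[0, 2, 0, 1, 1, 1, 1, 0, 1, 1, 0, 0, 2]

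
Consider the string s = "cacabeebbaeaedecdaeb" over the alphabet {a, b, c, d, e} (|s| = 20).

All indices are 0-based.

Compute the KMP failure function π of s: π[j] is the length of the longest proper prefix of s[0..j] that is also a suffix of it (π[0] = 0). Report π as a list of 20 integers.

π[0] = 0
j=1 s[j]='a': π[1]=0 (border '')
j=2 s[j]='c': π[2]=1 (border 'c')
j=3 s[j]='a': π[3]=2 (border 'ca')
j=4 s[j]='b': k: 2→0; π[4]=0 (border '')
j=5 s[j]='e': π[5]=0 (border '')
j=6 s[j]='e': π[6]=0 (border '')
j=7 s[j]='b': π[7]=0 (border '')
j=8 s[j]='b': π[8]=0 (border '')
j=9 s[j]='a': π[9]=0 (border '')
j=10 s[j]='e': π[10]=0 (border '')
j=11 s[j]='a': π[11]=0 (border '')
j=12 s[j]='e': π[12]=0 (border '')
j=13 s[j]='d': π[13]=0 (border '')
j=14 s[j]='e': π[14]=0 (border '')
j=15 s[j]='c': π[15]=1 (border 'c')
j=16 s[j]='d': k: 1→0; π[16]=0 (border '')
j=17 s[j]='a': π[17]=0 (border '')
j=18 s[j]='e': π[18]=0 (border '')
j=19 s[j]='b': π[19]=0 (border '')

[0, 0, 1, 2, 0, 0, 0, 0, 0, 0, 0, 0, 0, 0, 0, 1, 0, 0, 0, 0]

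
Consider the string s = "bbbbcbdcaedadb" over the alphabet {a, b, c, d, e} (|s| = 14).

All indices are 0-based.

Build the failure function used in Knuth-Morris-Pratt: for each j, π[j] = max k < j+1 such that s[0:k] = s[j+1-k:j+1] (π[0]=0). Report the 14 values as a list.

[0, 1, 2, 3, 0, 1, 0, 0, 0, 0, 0, 0, 0, 1]

π[0] = 0
j=1 s[j]='b': π[1]=1 (border 'b')
j=2 s[j]='b': π[2]=2 (border 'bb')
j=3 s[j]='b': π[3]=3 (border 'bbb')
j=4 s[j]='c': k: 3→2→1→0; π[4]=0 (border '')
j=5 s[j]='b': π[5]=1 (border 'b')
j=6 s[j]='d': k: 1→0; π[6]=0 (border '')
j=7 s[j]='c': π[7]=0 (border '')
j=8 s[j]='a': π[8]=0 (border '')
j=9 s[j]='e': π[9]=0 (border '')
j=10 s[j]='d': π[10]=0 (border '')
j=11 s[j]='a': π[11]=0 (border '')
j=12 s[j]='d': π[12]=0 (border '')
j=13 s[j]='b': π[13]=1 (border 'b')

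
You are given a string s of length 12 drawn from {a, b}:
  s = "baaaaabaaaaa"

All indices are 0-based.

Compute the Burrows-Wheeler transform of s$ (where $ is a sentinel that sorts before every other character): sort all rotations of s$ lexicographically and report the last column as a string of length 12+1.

rank  rotation       last
    0  $baaaaabaaaaa  a
    1  a$baaaaabaaaa  a
    2  aa$baaaaabaaa  a
    3  aaa$baaaaabaa  a
    4  aaaa$baaaaaba  a
    5  aaaaa$baaaaab  b
    6  aaaaabaaaaa$b  b
    7  aaaabaaaaa$ba  a
    8  aaabaaaaa$baa  a
    9  aabaaaaa$baaa  a
   10  abaaaaa$baaaa  a
   11  baaaaa$baaaaa  a
   12  baaaaabaaaaa$  $

aaaaabbaaaaa$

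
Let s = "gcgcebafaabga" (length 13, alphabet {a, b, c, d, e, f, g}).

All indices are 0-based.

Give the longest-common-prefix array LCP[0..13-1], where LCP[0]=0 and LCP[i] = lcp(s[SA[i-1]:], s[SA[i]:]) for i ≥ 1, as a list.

rank→(start, suffix):
  0 → (12, 'a')
  1 → (8, 'aabga')
  2 → (9, 'abga')
  3 → (6, 'afaabga')
  4 → (5, 'bafaabga')
  5 → (10, 'bga')
  6 → (3, 'cebafaabga')
  7 → (1, 'cgcebafaabga')
  8 → (4, 'ebafaabga')
  9 → (7, 'faabga')
  10 → (11, 'ga')
  11 → (2, 'gcebafaabga')
  12 → (0, 'gcgcebafaabga')

SA = [12, 8, 9, 6, 5, 10, 3, 1, 4, 7, 11, 2, 0]
[i] adj suffixes → lcp
  [1] 12/8 → 1 ('a')
  [2] 8/9 → 1 ('a')
  [3] 9/6 → 1 ('a')
  [4] 6/5 → 0 ('')
  [5] 5/10 → 1 ('b')
  [6] 10/3 → 0 ('')
  [7] 3/1 → 1 ('c')
  [8] 1/4 → 0 ('')
  [9] 4/7 → 0 ('')
  [10] 7/11 → 0 ('')
  [11] 11/2 → 1 ('g')
  [12] 2/0 → 2 ('gc')

[0, 1, 1, 1, 0, 1, 0, 1, 0, 0, 0, 1, 2]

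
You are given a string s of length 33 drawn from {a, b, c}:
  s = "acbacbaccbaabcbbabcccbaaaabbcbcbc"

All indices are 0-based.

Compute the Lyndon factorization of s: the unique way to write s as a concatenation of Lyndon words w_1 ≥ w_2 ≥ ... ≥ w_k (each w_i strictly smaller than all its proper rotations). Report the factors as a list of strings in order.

emit factor 1: 'acbacbaccb' (i=0, period=10)
emit factor 2: 'aabcbbabcccb' (i=10, period=12)
emit factor 3: 'aaaabbcbcbc' (i=22, period=11)

["acbacbaccb", "aabcbbabcccb", "aaaabbcbcbc"]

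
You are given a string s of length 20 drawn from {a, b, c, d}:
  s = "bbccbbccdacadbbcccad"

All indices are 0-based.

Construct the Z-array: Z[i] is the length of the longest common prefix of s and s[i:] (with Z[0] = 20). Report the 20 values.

[20, 1, 0, 0, 4, 1, 0, 0, 0, 0, 0, 0, 0, 4, 1, 0, 0, 0, 0, 0]

Z[0]=20
i=1: fresh scan; Z[1]=1 scan→box=[1,2)
i=2: fresh scan; Z[2]=0
i=3: fresh scan; Z[3]=0
i=4: fresh scan; Z[4]=4 scan→box=[4,8)
i=5: min(r-i=3, Z[1]=1)=1; Z[5]=1
i=6: min(r-i=2, Z[2]=0)=0; Z[6]=0
i=7: min(r-i=1, Z[3]=0)=0; Z[7]=0
i=8: fresh scan; Z[8]=0
i=9: fresh scan; Z[9]=0
i=10: fresh scan; Z[10]=0
i=11: fresh scan; Z[11]=0
i=12: fresh scan; Z[12]=0
i=13: fresh scan; Z[13]=4 scan→box=[13,17)
i=14: min(r-i=3, Z[1]=1)=1; Z[14]=1
i=15: min(r-i=2, Z[2]=0)=0; Z[15]=0
i=16: min(r-i=1, Z[3]=0)=0; Z[16]=0
i=17: fresh scan; Z[17]=0
i=18: fresh scan; Z[18]=0
i=19: fresh scan; Z[19]=0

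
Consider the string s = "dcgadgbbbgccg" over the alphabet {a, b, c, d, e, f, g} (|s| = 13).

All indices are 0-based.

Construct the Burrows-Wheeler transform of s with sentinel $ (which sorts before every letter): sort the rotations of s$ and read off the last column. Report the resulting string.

gggbbgcd$accdb

rank  rotation        last
    0  $dcgadgbbbgccg  g
    1  adgbbbgccg$dcg  g
    2  bbbgccg$dcgadg  g
    3  bbgccg$dcgadgb  b
    4  bgccg$dcgadgbb  b
    5  ccg$dcgadgbbbg  g
    6  cg$dcgadgbbbgc  c
    7  cgadgbbbgccg$d  d
    8  dcgadgbbbgccg$  $
    9  dgbbbgccg$dcga  a
   10  g$dcgadgbbbgcc  c
   11  gadgbbbgccg$dc  c
   12  gbbbgccg$dcgad  d
   13  gccg$dcgadgbbb  b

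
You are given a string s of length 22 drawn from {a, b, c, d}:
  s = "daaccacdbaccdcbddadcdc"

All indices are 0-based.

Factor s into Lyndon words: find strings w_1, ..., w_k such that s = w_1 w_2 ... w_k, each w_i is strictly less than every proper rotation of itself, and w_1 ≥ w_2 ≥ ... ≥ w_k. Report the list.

emit factor 1: 'd' (i=0, period=1)
emit factor 2: 'aaccacdbaccdcbddadcdc' (i=1, period=21)

["d", "aaccacdbaccdcbddadcdc"]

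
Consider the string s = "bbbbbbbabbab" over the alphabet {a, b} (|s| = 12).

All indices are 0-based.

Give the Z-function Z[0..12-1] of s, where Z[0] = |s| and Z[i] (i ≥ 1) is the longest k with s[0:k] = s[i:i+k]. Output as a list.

[12, 6, 5, 4, 3, 2, 1, 0, 2, 1, 0, 1]

Z[0]=12
i=1: fresh scan; Z[1]=6 scan→box=[1,7)
i=2: min(r-i=5, Z[1]=6)=5; Z[2]=5
i=3: min(r-i=4, Z[2]=5)=4; Z[3]=4
i=4: min(r-i=3, Z[3]=4)=3; Z[4]=3
i=5: min(r-i=2, Z[4]=3)=2; Z[5]=2
i=6: min(r-i=1, Z[5]=2)=1; Z[6]=1
i=7: fresh scan; Z[7]=0
i=8: fresh scan; Z[8]=2 scan→box=[8,10)
i=9: min(r-i=1, Z[1]=6)=1; Z[9]=1
i=10: fresh scan; Z[10]=0
i=11: fresh scan; Z[11]=1 scan→box=[11,12)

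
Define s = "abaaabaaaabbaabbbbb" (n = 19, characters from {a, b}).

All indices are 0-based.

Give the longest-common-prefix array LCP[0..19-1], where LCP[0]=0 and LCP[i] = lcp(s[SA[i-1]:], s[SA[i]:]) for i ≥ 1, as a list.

[0, 3, 4, 2, 3, 4, 1, 5, 2, 3, 0, 1, 4, 3, 1, 2, 2, 3, 4]

rank | idx | suffix
   0 |   6 | aaaabbaabbbbb
   1 |   2 | aaabaaaabbaabbbbb
   2 |   7 | aaabbaabbbbb
   3 |   3 | aabaaaabbaabbbbb
   4 |   8 | aabbaabbbbb
   5 |  12 | aabbbbb
   6 |   4 | abaaaabbaabbbbb
   7 |   0 | abaaabaaaabbaabbbbb
   8 |   9 | abbaabbbbb
   9 |  13 | abbbbb
  10 |  18 | b
  11 |   5 | baaaabbaabbbbb
  12 |   1 | baaabaaaabbaabbbbb
  13 |  11 | baabbbbb
  14 |  17 | bb
  15 |  10 | bbaabbbbb
  16 |  16 | bbb
  17 |  15 | bbbb
  18 |  14 | bbbbb

SA = [6, 2, 7, 3, 8, 12, 4, 0, 9, 13, 18, 5, 1, 11, 17, 10, 16, 15, 14]
rank  pair      lcp
   1  s[6:],s[2:]  3  'aaa'
   2  s[2:],s[7:]  4  'aaab'
   3  s[7:],s[3:]  2  'aa'
   4  s[3:],s[8:]  3  'aab'
   5  s[8:],s[12:]  4  'aabb'
   6  s[12:],s[4:]  1  'a'
   7  s[4:],s[0:]  5  'abaaa'
   8  s[0:],s[9:]  2  'ab'
   9  s[9:],s[13:]  3  'abb'
  10  s[13:],s[18:]  0  ''
  11  s[18:],s[5:]  1  'b'
  12  s[5:],s[1:]  4  'baaa'
  13  s[1:],s[11:]  3  'baa'
  14  s[11:],s[17:]  1  'b'
  15  s[17:],s[10:]  2  'bb'
  16  s[10:],s[16:]  2  'bb'
  17  s[16:],s[15:]  3  'bbb'
  18  s[15:],s[14:]  4  'bbbb'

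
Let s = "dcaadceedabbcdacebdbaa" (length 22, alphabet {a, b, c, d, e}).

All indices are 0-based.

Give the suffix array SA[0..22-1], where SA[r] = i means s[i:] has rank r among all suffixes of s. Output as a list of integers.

[21, 20, 2, 9, 14, 3, 19, 10, 11, 17, 1, 12, 15, 5, 8, 13, 18, 0, 4, 16, 7, 6]

rank | idx | suffix
   0 |  21 | a
   1 |  20 | aa
   2 |   2 | aadceedabbcdacebdbaa
   3 |   9 | abbcdacebdbaa
   4 |  14 | acebdbaa
   5 |   3 | adceedabbcdacebdbaa
   6 |  19 | baa
   7 |  10 | bbcdacebdbaa
   8 |  11 | bcdacebdbaa
   9 |  17 | bdbaa
  10 |   1 | caadceedabbcdacebdbaa
  11 |  12 | cdacebdbaa
  12 |  15 | cebdbaa
  13 |   5 | ceedabbcdacebdbaa
  14 |   8 | dabbcdacebdbaa
  15 |  13 | dacebdbaa
  16 |  18 | dbaa
  17 |   0 | dcaadceedabbcdacebdbaa
  18 |   4 | dceedabbcdacebdbaa
  19 |  16 | ebdbaa
  20 |   7 | edabbcdacebdbaa
  21 |   6 | eedabbcdacebdbaa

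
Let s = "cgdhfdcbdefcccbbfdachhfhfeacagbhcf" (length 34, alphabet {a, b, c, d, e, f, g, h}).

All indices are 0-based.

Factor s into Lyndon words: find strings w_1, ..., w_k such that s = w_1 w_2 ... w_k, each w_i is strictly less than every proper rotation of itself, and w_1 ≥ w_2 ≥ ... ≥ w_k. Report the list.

["cgdhfd", "c", "bdefccc", "bbfd", "achhfhfe", "acagbhcf"]

emit factor 1: 'cgdhfd' (i=0, period=6)
emit factor 2: 'c' (i=6, period=1)
emit factor 3: 'bdefccc' (i=7, period=7)
emit factor 4: 'bbfd' (i=14, period=4)
emit factor 5: 'achhfhfe' (i=18, period=8)
emit factor 6: 'acagbhcf' (i=26, period=8)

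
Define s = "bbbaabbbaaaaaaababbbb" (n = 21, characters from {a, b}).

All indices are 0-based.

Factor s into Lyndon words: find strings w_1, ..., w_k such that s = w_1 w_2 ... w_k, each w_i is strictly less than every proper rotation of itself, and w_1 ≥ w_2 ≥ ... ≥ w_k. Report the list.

["b", "b", "b", "aabbb", "aaaaaaababbbb"]

emit factor 1: 'b' (i=0, period=1)
emit factor 2: 'b' (i=1, period=1)
emit factor 3: 'b' (i=2, period=1)
emit factor 4: 'aabbb' (i=3, period=5)
emit factor 5: 'aaaaaaababbbb' (i=8, period=13)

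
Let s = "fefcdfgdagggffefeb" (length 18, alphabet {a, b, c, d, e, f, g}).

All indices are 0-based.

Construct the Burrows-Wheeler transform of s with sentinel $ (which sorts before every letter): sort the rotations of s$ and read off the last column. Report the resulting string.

rank  rotation             last
    0  $fefcdfgdagggffefeb  b
    1  agggffefeb$fefcdfgd  d
    2  b$fefcdfgdagggffefe  e
    3  cdfgdagggffefeb$fef  f
    4  dagggffefeb$fefcdfg  g
    5  dfgdagggffefeb$fefc  c
    6  eb$fefcdfgdagggffef  f
    7  efcdfgdagggffefeb$f  f
    8  efeb$fefcdfgdagggff  f
    9  fcdfgdagggffefeb$fe  e
   10  feb$fefcdfgdagggffe  e
   11  fefcdfgdagggffefeb$  $
   12  fefeb$fefcdfgdagggf  f
   13  ffefeb$fefcdfgdaggg  g
   14  fgdagggffefeb$fefcd  d
   15  gdagggffefeb$fefcdf  f
   16  gffefeb$fefcdfgdagg  g
   17  ggffefeb$fefcdfgdag  g
   18  gggffefeb$fefcdfgda  a

bdefgcfffee$fgdfgga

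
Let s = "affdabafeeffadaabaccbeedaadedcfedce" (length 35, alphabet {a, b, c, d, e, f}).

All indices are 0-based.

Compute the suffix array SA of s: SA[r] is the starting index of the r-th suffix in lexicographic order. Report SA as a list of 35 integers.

[14, 24, 15, 4, 17, 12, 25, 6, 0, 16, 5, 20, 19, 18, 33, 29, 13, 23, 3, 32, 28, 26, 34, 22, 31, 27, 21, 8, 9, 11, 2, 30, 7, 10, 1]

rank→(start, suffix):
  0 → (14, 'aabaccbeedaadedcfedce')
  1 → (24, 'aadedcfedce')
  2 → (15, 'abaccbeedaadedcfedce')
  3 → (4, 'abafeeffadaabaccbeedaadedcfedce')
  4 → (17, 'accbeedaadedcfedce')
  5 → (12, 'adaabaccbeedaadedcfedce')
  6 → (25, 'adedcfedce')
  7 → (6, 'afeeffadaabaccbeedaadedcfedce')
  8 → (0, 'affdabafeeffadaabaccbeedaadedcfedce')
  9 → (16, 'baccbeedaadedcfedce')
  10 → (5, 'bafeeffadaabaccbeedaadedcfedce')
  11 → (20, 'beedaadedcfedce')
  12 → (19, 'cbeedaadedcfedce')
  13 → (18, 'ccbeedaadedcfedce')
  14 → (33, 'ce')
  15 → (29, 'cfedce')
  16 → (13, 'daabaccbeedaadedcfedce')
  17 → (23, 'daadedcfedce')
  18 → (3, 'dabafeeffadaabaccbeedaadedcfedce')
  19 → (32, 'dce')
  20 → (28, 'dcfedce')
  21 → (26, 'dedcfedce')
  22 → (34, 'e')
  23 → (22, 'edaadedcfedce')
  24 → (31, 'edce')
  25 → (27, 'edcfedce')
  26 → (21, 'eedaadedcfedce')
  27 → (8, 'eeffadaabaccbeedaadedcfedce')
  28 → (9, 'effadaabaccbeedaadedcfedce')
  29 → (11, 'fadaabaccbeedaadedcfedce')
  30 → (2, 'fdabafeeffadaabaccbeedaadedcfedce')
  31 → (30, 'fedce')
  32 → (7, 'feeffadaabaccbeedaadedcfedce')
  33 → (10, 'ffadaabaccbeedaadedcfedce')
  34 → (1, 'ffdabafeeffadaabaccbeedaadedcfedce')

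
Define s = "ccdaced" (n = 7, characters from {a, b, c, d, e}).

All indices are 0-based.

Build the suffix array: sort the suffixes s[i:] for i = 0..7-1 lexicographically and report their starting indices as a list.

rank | idx | suffix
   0 |   3 | aced
   1 |   0 | ccdaced
   2 |   1 | cdaced
   3 |   4 | ced
   4 |   6 | d
   5 |   2 | daced
   6 |   5 | ed

[3, 0, 1, 4, 6, 2, 5]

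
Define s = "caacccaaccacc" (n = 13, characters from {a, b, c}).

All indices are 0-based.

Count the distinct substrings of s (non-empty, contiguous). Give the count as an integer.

64

rank→(start, suffix):
  0 → (6, 'aaccacc')
  1 → (1, 'aacccaaccacc')
  2 → (10, 'acc')
  3 → (7, 'accacc')
  4 → (2, 'acccaaccacc')
  5 → (12, 'c')
  6 → (5, 'caaccacc')
  7 → (0, 'caacccaaccacc')
  8 → (9, 'cacc')
  9 → (11, 'cc')
  10 → (4, 'ccaaccacc')
  11 → (8, 'ccacc')
  12 → (3, 'cccaaccacc')

SA = [6, 1, 10, 7, 2, 12, 5, 0, 9, 11, 4, 8, 3]
[i] adj suffixes → lcp
  [1] 6/1 → 4 ('aacc')
  [2] 1/10 → 1 ('a')
  [3] 10/7 → 3 ('acc')
  [4] 7/2 → 3 ('acc')
  [5] 2/12 → 0 ('')
  [6] 12/5 → 1 ('c')
  [7] 5/0 → 5 ('caacc')
  [8] 0/9 → 2 ('ca')
  [9] 9/11 → 1 ('c')
  [10] 11/4 → 2 ('cc')
  [11] 4/8 → 3 ('cca')
  [12] 8/3 → 2 ('cc')

n(n+1)/2 = 13·14/2 = 91
Σ LCP = 0 + 4 + 1 + 3 + 3 + 0 + 1 + 5 + 2 + 1 + 2 + 3 + 2 = 27
distinct = 91 − 27 = 64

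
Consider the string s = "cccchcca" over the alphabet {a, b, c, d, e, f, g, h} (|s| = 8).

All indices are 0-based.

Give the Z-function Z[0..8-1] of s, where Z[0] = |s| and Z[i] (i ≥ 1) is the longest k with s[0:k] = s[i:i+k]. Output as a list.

[8, 3, 2, 1, 0, 2, 1, 0]

Z[0]=8
i=1: i≥r, start 0; Z[1]=3 grow→box=[1,4)
i=2: min(r-i=2, Z[1]=3)=2; Z[2]=2
i=3: min(r-i=1, Z[2]=2)=1; Z[3]=1
i=4: i≥r, start 0; Z[4]=0
i=5: i≥r, start 0; Z[5]=2 grow→box=[5,7)
i=6: min(r-i=1, Z[1]=3)=1; Z[6]=1
i=7: i≥r, start 0; Z[7]=0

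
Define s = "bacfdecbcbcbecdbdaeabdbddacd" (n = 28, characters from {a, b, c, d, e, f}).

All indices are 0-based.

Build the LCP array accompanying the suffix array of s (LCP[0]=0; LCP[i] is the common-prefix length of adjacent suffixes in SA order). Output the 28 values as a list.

[0, 1, 2, 1, 0, 1, 3, 1, 2, 2, 1, 0, 4, 2, 1, 2, 1, 0, 1, 2, 1, 3, 1, 1, 0, 1, 2, 0]

rank→(start, suffix):
  0 → (19, 'abdbddacd')
  1 → (25, 'acd')
  2 → (1, 'acfdecbcbcbecdbdaeabdbddacd')
  3 → (17, 'aeabdbddacd')
  4 → (0, 'bacfdecbcbcbecdbdaeabdbddacd')
  5 → (7, 'bcbcbecdbdaeabdbddacd')
  6 → (9, 'bcbecdbdaeabdbddacd')
  7 → (15, 'bdaeabdbddacd')
  8 → (20, 'bdbddacd')
  9 → (22, 'bddacd')
  10 → (11, 'becdbdaeabdbddacd')
  11 → (6, 'cbcbcbecdbdaeabdbddacd')
  12 → (8, 'cbcbecdbdaeabdbddacd')
  13 → (10, 'cbecdbdaeabdbddacd')
  14 → (26, 'cd')
  15 → (13, 'cdbdaeabdbddacd')
  16 → (2, 'cfdecbcbcbecdbdaeabdbddacd')
  17 → (27, 'd')
  18 → (24, 'dacd')
  19 → (16, 'daeabdbddacd')
  20 → (14, 'dbdaeabdbddacd')
  21 → (21, 'dbddacd')
  22 → (23, 'ddacd')
  23 → (4, 'decbcbcbecdbdaeabdbddacd')
  24 → (18, 'eabdbddacd')
  25 → (5, 'ecbcbcbecdbdaeabdbddacd')
  26 → (12, 'ecdbdaeabdbddacd')
  27 → (3, 'fdecbcbcbecdbdaeabdbddacd')

SA = [19, 25, 1, 17, 0, 7, 9, 15, 20, 22, 11, 6, 8, 10, 26, 13, 2, 27, 24, 16, 14, 21, 23, 4, 18, 5, 12, 3]
i: (SA[i-1],SA[i]) lcp shared
  1: (19,25) 1 'a'
  2: (25,1) 2 'ac'
  3: (1,17) 1 'a'
  4: (17,0) 0 ''
  5: (0,7) 1 'b'
  6: (7,9) 3 'bcb'
  7: (9,15) 1 'b'
  8: (15,20) 2 'bd'
  9: (20,22) 2 'bd'
  10: (22,11) 1 'b'
  11: (11,6) 0 ''
  12: (6,8) 4 'cbcb'
  13: (8,10) 2 'cb'
  14: (10,26) 1 'c'
  15: (26,13) 2 'cd'
  16: (13,2) 1 'c'
  17: (2,27) 0 ''
  18: (27,24) 1 'd'
  19: (24,16) 2 'da'
  20: (16,14) 1 'd'
  21: (14,21) 3 'dbd'
  22: (21,23) 1 'd'
  23: (23,4) 1 'd'
  24: (4,18) 0 ''
  25: (18,5) 1 'e'
  26: (5,12) 2 'ec'
  27: (12,3) 0 ''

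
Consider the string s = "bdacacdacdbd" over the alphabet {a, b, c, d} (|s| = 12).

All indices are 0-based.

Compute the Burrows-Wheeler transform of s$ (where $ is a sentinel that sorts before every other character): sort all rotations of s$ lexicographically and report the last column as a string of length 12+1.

ddcdd$aaabbcc

rank  rotation       last
    0  $bdacacdacdbd  d
    1  acacdacdbd$bd  d
    2  acdacdbd$bdac  c
    3  acdbd$bdacacd  d
    4  bd$bdacacdacd  d
    5  bdacacdacdbd$  $
    6  cacdacdbd$bda  a
    7  cdacdbd$bdaca  a
    8  cdbd$bdacacda  a
    9  d$bdacacdacdb  b
   10  dacacdacdbd$b  b
   11  dacdbd$bdacac  c
   12  dbd$bdacacdac  c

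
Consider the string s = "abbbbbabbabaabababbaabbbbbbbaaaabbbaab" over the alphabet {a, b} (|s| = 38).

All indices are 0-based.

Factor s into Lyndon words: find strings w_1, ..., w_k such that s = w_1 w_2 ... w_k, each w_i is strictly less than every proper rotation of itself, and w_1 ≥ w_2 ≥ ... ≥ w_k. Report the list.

["abbbbb", "abb", "ab", "aabababbaabbbbbbb", "aaaabbbaab"]

emit factor 1: 'abbbbb' (i=0, period=6)
emit factor 2: 'abb' (i=6, period=3)
emit factor 3: 'ab' (i=9, period=2)
emit factor 4: 'aabababbaabbbbbbb' (i=11, period=17)
emit factor 5: 'aaaabbbaab' (i=28, period=10)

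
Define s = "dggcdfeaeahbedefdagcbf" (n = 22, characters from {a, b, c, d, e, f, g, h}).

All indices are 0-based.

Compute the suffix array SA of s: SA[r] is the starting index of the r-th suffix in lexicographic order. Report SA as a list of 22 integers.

[7, 17, 9, 11, 20, 19, 3, 16, 13, 4, 0, 6, 8, 12, 14, 21, 15, 5, 18, 2, 1, 10]

rank | idx | suffix
   0 |   7 | aeahbedefdagcbf
   1 |  17 | agcbf
   2 |   9 | ahbedefdagcbf
   3 |  11 | bedefdagcbf
   4 |  20 | bf
   5 |  19 | cbf
   6 |   3 | cdfeaeahbedefdagcbf
   7 |  16 | dagcbf
   8 |  13 | defdagcbf
   9 |   4 | dfeaeahbedefdagcbf
  10 |   0 | dggcdfeaeahbedefdagcbf
  11 |   6 | eaeahbedefdagcbf
  12 |   8 | eahbedefdagcbf
  13 |  12 | edefdagcbf
  14 |  14 | efdagcbf
  15 |  21 | f
  16 |  15 | fdagcbf
  17 |   5 | feaeahbedefdagcbf
  18 |  18 | gcbf
  19 |   2 | gcdfeaeahbedefdagcbf
  20 |   1 | ggcdfeaeahbedefdagcbf
  21 |  10 | hbedefdagcbf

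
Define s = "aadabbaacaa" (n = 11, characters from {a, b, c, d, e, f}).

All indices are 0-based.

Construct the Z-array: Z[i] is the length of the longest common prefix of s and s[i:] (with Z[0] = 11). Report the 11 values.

Z[0]=11
i=1: outside box; Z[1]=1 scan→box=[1,2)
i=2: outside box; Z[2]=0
i=3: outside box; Z[3]=1 scan→box=[3,4)
i=4: outside box; Z[4]=0
i=5: outside box; Z[5]=0
i=6: outside box; Z[6]=2 scan→box=[6,8)
i=7: min(r-i=1, Z[1]=1)=1; Z[7]=1
i=8: outside box; Z[8]=0
i=9: outside box; Z[9]=2 scan→box=[9,11)
i=10: min(r-i=1, Z[1]=1)=1; Z[10]=1

[11, 1, 0, 1, 0, 0, 2, 1, 0, 2, 1]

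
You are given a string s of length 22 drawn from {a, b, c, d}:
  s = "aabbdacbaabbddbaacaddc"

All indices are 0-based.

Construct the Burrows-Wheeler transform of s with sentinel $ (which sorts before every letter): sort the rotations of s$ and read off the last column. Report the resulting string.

c$bbaaadccdaabbdaabddba

rank  rotation                 last
    0  $aabbdacbaabbddbaacaddc  c
    1  aabbdacbaabbddbaacaddc$  $
    2  aabbddbaacaddc$aabbdacb  b
    3  aacaddc$aabbdacbaabbddb  b
    4  abbdacbaabbddbaacaddc$a  a
    5  abbddbaacaddc$aabbdacba  a
    6  acaddc$aabbdacbaabbddba  a
    7  acbaabbddbaacaddc$aabbd  d
    8  addc$aabbdacbaabbddbaac  c
    9  baabbddbaacaddc$aabbdac  c
   10  baacaddc$aabbdacbaabbdd  d
   11  bbdacbaabbddbaacaddc$aa  a
   12  bbddbaacaddc$aabbdacbaa  a
   13  bdacbaabbddbaacaddc$aab  b
   14  bddbaacaddc$aabbdacbaab  b
   15  c$aabbdacbaabbddbaacadd  d
   16  caddc$aabbdacbaabbddbaa  a
   17  cbaabbddbaacaddc$aabbda  a
   18  dacbaabbddbaacaddc$aabb  b
   19  dbaacaddc$aabbdacbaabbd  d
   20  dc$aabbdacbaabbddbaacad  d
   21  ddbaacaddc$aabbdacbaabb  b
   22  ddc$aabbdacbaabbddbaaca  a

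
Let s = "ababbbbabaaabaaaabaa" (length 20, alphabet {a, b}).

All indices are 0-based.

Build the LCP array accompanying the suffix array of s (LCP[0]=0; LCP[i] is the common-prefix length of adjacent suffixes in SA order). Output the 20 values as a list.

rank→(start, suffix):
  0 → (19, 'a')
  1 → (18, 'aa')
  2 → (13, 'aaaabaa')
  3 → (14, 'aaabaa')
  4 → (9, 'aaabaaaabaa')
  5 → (15, 'aabaa')
  6 → (10, 'aabaaaabaa')
  7 → (16, 'abaa')
  8 → (11, 'abaaaabaa')
  9 → (7, 'abaaabaaaabaa')
  10 → (0, 'ababbbbabaaabaaaabaa')
  11 → (2, 'abbbbabaaabaaaabaa')
  12 → (17, 'baa')
  13 → (12, 'baaaabaa')
  14 → (8, 'baaabaaaabaa')
  15 → (6, 'babaaabaaaabaa')
  16 → (1, 'babbbbabaaabaaaabaa')
  17 → (5, 'bbabaaabaaaabaa')
  18 → (4, 'bbbabaaabaaaabaa')
  19 → (3, 'bbbbabaaabaaaabaa')

SA = [19, 18, 13, 14, 9, 15, 10, 16, 11, 7, 0, 2, 17, 12, 8, 6, 1, 5, 4, 3]
i: (SA[i-1],SA[i]) lcp shared
  1: (19,18) 1 'a'
  2: (18,13) 2 'aa'
  3: (13,14) 3 'aaa'
  4: (14,9) 6 'aaabaa'
  5: (9,15) 2 'aa'
  6: (15,10) 5 'aabaa'
  7: (10,16) 1 'a'
  8: (16,11) 4 'abaa'
  9: (11,7) 5 'abaaa'
  10: (7,0) 3 'aba'
  11: (0,2) 2 'ab'
  12: (2,17) 0 ''
  13: (17,12) 3 'baa'
  14: (12,8) 4 'baaa'
  15: (8,6) 2 'ba'
  16: (6,1) 3 'bab'
  17: (1,5) 1 'b'
  18: (5,4) 2 'bb'
  19: (4,3) 3 'bbb'

[0, 1, 2, 3, 6, 2, 5, 1, 4, 5, 3, 2, 0, 3, 4, 2, 3, 1, 2, 3]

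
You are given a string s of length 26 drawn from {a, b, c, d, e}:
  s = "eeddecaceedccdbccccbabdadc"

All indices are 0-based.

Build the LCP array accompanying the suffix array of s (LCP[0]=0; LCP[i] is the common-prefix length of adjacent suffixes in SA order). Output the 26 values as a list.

[0, 1, 1, 0, 1, 1, 0, 1, 1, 1, 2, 3, 2, 1, 1, 0, 1, 1, 2, 1, 1, 0, 1, 2, 1, 3]

rank→(start, suffix):
  0 → (20, 'abdadc')
  1 → (6, 'aceedccdbccccbabdadc')
  2 → (23, 'adc')
  3 → (19, 'babdadc')
  4 → (14, 'bccccbabdadc')
  5 → (21, 'bdadc')
  6 → (25, 'c')
  7 → (5, 'caceedccdbccccbabdadc')
  8 → (18, 'cbabdadc')
  9 → (17, 'ccbabdadc')
  10 → (16, 'cccbabdadc')
  11 → (15, 'ccccbabdadc')
  12 → (11, 'ccdbccccbabdadc')
  13 → (12, 'cdbccccbabdadc')
  14 → (7, 'ceedccdbccccbabdadc')
  15 → (22, 'dadc')
  16 → (13, 'dbccccbabdadc')
  17 → (24, 'dc')
  18 → (10, 'dccdbccccbabdadc')
  19 → (2, 'ddecaceedccdbccccbabdadc')
  20 → (3, 'decaceedccdbccccbabdadc')
  21 → (4, 'ecaceedccdbccccbabdadc')
  22 → (9, 'edccdbccccbabdadc')
  23 → (1, 'eddecaceedccdbccccbabdadc')
  24 → (8, 'eedccdbccccbabdadc')
  25 → (0, 'eeddecaceedccdbccccbabdadc')

SA = [20, 6, 23, 19, 14, 21, 25, 5, 18, 17, 16, 15, 11, 12, 7, 22, 13, 24, 10, 2, 3, 4, 9, 1, 8, 0]
[i] adj suffixes → lcp
  [1] 20/6 → 1 ('a')
  [2] 6/23 → 1 ('a')
  [3] 23/19 → 0 ('')
  [4] 19/14 → 1 ('b')
  [5] 14/21 → 1 ('b')
  [6] 21/25 → 0 ('')
  [7] 25/5 → 1 ('c')
  [8] 5/18 → 1 ('c')
  [9] 18/17 → 1 ('c')
  [10] 17/16 → 2 ('cc')
  [11] 16/15 → 3 ('ccc')
  [12] 15/11 → 2 ('cc')
  [13] 11/12 → 1 ('c')
  [14] 12/7 → 1 ('c')
  [15] 7/22 → 0 ('')
  [16] 22/13 → 1 ('d')
  [17] 13/24 → 1 ('d')
  [18] 24/10 → 2 ('dc')
  [19] 10/2 → 1 ('d')
  [20] 2/3 → 1 ('d')
  [21] 3/4 → 0 ('')
  [22] 4/9 → 1 ('e')
  [23] 9/1 → 2 ('ed')
  [24] 1/8 → 1 ('e')
  [25] 8/0 → 3 ('eed')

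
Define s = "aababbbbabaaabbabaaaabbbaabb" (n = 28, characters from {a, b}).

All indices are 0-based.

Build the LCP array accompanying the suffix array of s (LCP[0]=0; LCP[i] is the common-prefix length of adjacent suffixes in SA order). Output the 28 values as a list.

rank→(start, suffix):
  0 → (17, 'aaaabbbaabb')
  1 → (10, 'aaabbabaaaabbbaabb')
  2 → (18, 'aaabbbaabb')
  3 → (0, 'aababbbbabaaabbabaaaabbbaabb')
  4 → (24, 'aabb')
  5 → (11, 'aabbabaaaabbbaabb')
  6 → (19, 'aabbbaabb')
  7 → (15, 'abaaaabbbaabb')
  8 → (8, 'abaaabbabaaaabbbaabb')
  9 → (1, 'ababbbbabaaabbabaaaabbbaabb')
  10 → (25, 'abb')
  11 → (12, 'abbabaaaabbbaabb')
  12 → (20, 'abbbaabb')
  13 → (3, 'abbbbabaaabbabaaaabbbaabb')
  14 → (27, 'b')
  15 → (16, 'baaaabbbaabb')
  16 → (9, 'baaabbabaaaabbbaabb')
  17 → (23, 'baabb')
  18 → (14, 'babaaaabbbaabb')
  19 → (7, 'babaaabbabaaaabbbaabb')
  20 → (2, 'babbbbabaaabbabaaaabbbaabb')
  21 → (26, 'bb')
  22 → (22, 'bbaabb')
  23 → (13, 'bbabaaaabbbaabb')
  24 → (6, 'bbabaaabbabaaaabbbaabb')
  25 → (21, 'bbbaabb')
  26 → (5, 'bbbabaaabbabaaaabbbaabb')
  27 → (4, 'bbbbabaaabbabaaaabbbaabb')

SA = [17, 10, 18, 0, 24, 11, 19, 15, 8, 1, 25, 12, 20, 3, 27, 16, 9, 23, 14, 7, 2, 26, 22, 13, 6, 21, 5, 4]
i: (SA[i-1],SA[i]) lcp shared
  1: (17,10) 3 'aaa'
  2: (10,18) 5 'aaabb'
  3: (18,0) 2 'aa'
  4: (0,24) 3 'aab'
  5: (24,11) 4 'aabb'
  6: (11,19) 4 'aabb'
  7: (19,15) 1 'a'
  8: (15,8) 5 'abaaa'
  9: (8,1) 3 'aba'
  10: (1,25) 2 'ab'
  11: (25,12) 3 'abb'
  12: (12,20) 3 'abb'
  13: (20,3) 4 'abbb'
  14: (3,27) 0 ''
  15: (27,16) 1 'b'
  16: (16,9) 4 'baaa'
  17: (9,23) 3 'baa'
  18: (23,14) 2 'ba'
  19: (14,7) 6 'babaaa'
  20: (7,2) 3 'bab'
  21: (2,26) 1 'b'
  22: (26,22) 2 'bb'
  23: (22,13) 3 'bba'
  24: (13,6) 7 'bbabaaa'
  25: (6,21) 2 'bb'
  26: (21,5) 4 'bbba'
  27: (5,4) 3 'bbb'

[0, 3, 5, 2, 3, 4, 4, 1, 5, 3, 2, 3, 3, 4, 0, 1, 4, 3, 2, 6, 3, 1, 2, 3, 7, 2, 4, 3]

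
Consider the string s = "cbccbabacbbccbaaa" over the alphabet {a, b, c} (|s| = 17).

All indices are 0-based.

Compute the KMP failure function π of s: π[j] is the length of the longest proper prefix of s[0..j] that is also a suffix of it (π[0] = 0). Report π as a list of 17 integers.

[0, 0, 1, 1, 2, 0, 0, 0, 1, 2, 0, 1, 1, 2, 0, 0, 0]

π[0] = 0
j=1 s[j]='b': π[1]=0 (border '')
j=2 s[j]='c': π[2]=1 (border 'c')
j=3 s[j]='c': k: 1→0; π[3]=1 (border 'c')
j=4 s[j]='b': π[4]=2 (border 'cb')
j=5 s[j]='a': k: 2→0; π[5]=0 (border '')
j=6 s[j]='b': π[6]=0 (border '')
j=7 s[j]='a': π[7]=0 (border '')
j=8 s[j]='c': π[8]=1 (border 'c')
j=9 s[j]='b': π[9]=2 (border 'cb')
j=10 s[j]='b': k: 2→0; π[10]=0 (border '')
j=11 s[j]='c': π[11]=1 (border 'c')
j=12 s[j]='c': k: 1→0; π[12]=1 (border 'c')
j=13 s[j]='b': π[13]=2 (border 'cb')
j=14 s[j]='a': k: 2→0; π[14]=0 (border '')
j=15 s[j]='a': π[15]=0 (border '')
j=16 s[j]='a': π[16]=0 (border '')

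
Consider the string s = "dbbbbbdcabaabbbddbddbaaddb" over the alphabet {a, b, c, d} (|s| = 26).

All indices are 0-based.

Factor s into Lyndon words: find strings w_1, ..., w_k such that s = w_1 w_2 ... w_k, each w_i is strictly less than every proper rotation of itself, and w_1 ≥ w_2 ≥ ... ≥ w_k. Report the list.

["d", "bbbbbdc", "ab", "aabbbddbddbaaddb"]

emit factor 1: 'd' (i=0, period=1)
emit factor 2: 'bbbbbdc' (i=1, period=7)
emit factor 3: 'ab' (i=8, period=2)
emit factor 4: 'aabbbddbddbaaddb' (i=10, period=16)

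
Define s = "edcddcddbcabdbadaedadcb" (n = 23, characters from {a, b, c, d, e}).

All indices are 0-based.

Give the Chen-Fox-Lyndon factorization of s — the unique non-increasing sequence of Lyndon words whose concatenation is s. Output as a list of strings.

["e", "d", "cdd", "cdd", "bc", "abdbadaedadcb"]

emit factor 1: 'e' (i=0, period=1)
emit factor 2: 'd' (i=1, period=1)
emit factor 3: 'cdd' (i=2, period=3)
emit factor 4: 'cdd' (i=5, period=3)
emit factor 5: 'bc' (i=8, period=2)
emit factor 6: 'abdbadaedadcb' (i=10, period=13)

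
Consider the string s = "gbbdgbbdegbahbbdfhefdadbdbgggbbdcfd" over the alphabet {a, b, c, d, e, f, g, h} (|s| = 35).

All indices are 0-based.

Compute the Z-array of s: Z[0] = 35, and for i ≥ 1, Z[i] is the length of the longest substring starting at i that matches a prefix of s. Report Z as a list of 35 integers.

[35, 0, 0, 0, 4, 0, 0, 0, 0, 2, 0, 0, 0, 0, 0, 0, 0, 0, 0, 0, 0, 0, 0, 0, 0, 0, 1, 1, 4, 0, 0, 0, 0, 0, 0]

Z[0]=35
i=1: fresh scan; Z[1]=0
i=2: fresh scan; Z[2]=0
i=3: fresh scan; Z[3]=0
i=4: fresh scan; Z[4]=4 scan→box=[4,8)
i=5: min(r-i=3, Z[1]=0)=0; Z[5]=0
i=6: min(r-i=2, Z[2]=0)=0; Z[6]=0
i=7: min(r-i=1, Z[3]=0)=0; Z[7]=0
i=8: fresh scan; Z[8]=0
i=9: fresh scan; Z[9]=2 scan→box=[9,11)
i=10: min(r-i=1, Z[1]=0)=0; Z[10]=0
i=11: fresh scan; Z[11]=0
i=12: fresh scan; Z[12]=0
i=13: fresh scan; Z[13]=0
i=14: fresh scan; Z[14]=0
i=15: fresh scan; Z[15]=0
i=16: fresh scan; Z[16]=0
i=17: fresh scan; Z[17]=0
i=18: fresh scan; Z[18]=0
i=19: fresh scan; Z[19]=0
i=20: fresh scan; Z[20]=0
i=21: fresh scan; Z[21]=0
i=22: fresh scan; Z[22]=0
i=23: fresh scan; Z[23]=0
i=24: fresh scan; Z[24]=0
i=25: fresh scan; Z[25]=0
i=26: fresh scan; Z[26]=1 scan→box=[26,27)
i=27: fresh scan; Z[27]=1 scan→box=[27,28)
i=28: fresh scan; Z[28]=4 scan→box=[28,32)
i=29: min(r-i=3, Z[1]=0)=0; Z[29]=0
i=30: min(r-i=2, Z[2]=0)=0; Z[30]=0
i=31: min(r-i=1, Z[3]=0)=0; Z[31]=0
i=32: fresh scan; Z[32]=0
i=33: fresh scan; Z[33]=0
i=34: fresh scan; Z[34]=0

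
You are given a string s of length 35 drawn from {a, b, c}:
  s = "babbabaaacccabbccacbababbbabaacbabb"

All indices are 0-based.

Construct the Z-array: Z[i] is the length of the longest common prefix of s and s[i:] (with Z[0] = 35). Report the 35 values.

[35, 0, 1, 3, 0, 2, 0, 0, 0, 0, 0, 0, 0, 1, 1, 0, 0, 0, 0, 3, 0, 4, 0, 1, 1, 3, 0, 2, 0, 0, 0, 4, 0, 1, 1]

Z[0]=35
i=1: outside box; Z[1]=0
i=2: outside box; Z[2]=1 grow→box=[2,3)
i=3: outside box; Z[3]=3 grow→box=[3,6)
i=4: min(r-i=2, Z[1]=0)=0; Z[4]=0
i=5: min(r-i=1, Z[2]=1)=1; Z[5]=2 grow→box=[5,7)
i=6: min(r-i=1, Z[1]=0)=0; Z[6]=0
i=7: outside box; Z[7]=0
i=8: outside box; Z[8]=0
i=9: outside box; Z[9]=0
i=10: outside box; Z[10]=0
i=11: outside box; Z[11]=0
i=12: outside box; Z[12]=0
i=13: outside box; Z[13]=1 grow→box=[13,14)
i=14: outside box; Z[14]=1 grow→box=[14,15)
i=15: outside box; Z[15]=0
i=16: outside box; Z[16]=0
i=17: outside box; Z[17]=0
i=18: outside box; Z[18]=0
i=19: outside box; Z[19]=3 grow→box=[19,22)
i=20: min(r-i=2, Z[1]=0)=0; Z[20]=0
i=21: min(r-i=1, Z[2]=1)=1; Z[21]=4 grow→box=[21,25)
i=22: min(r-i=3, Z[1]=0)=0; Z[22]=0
i=23: min(r-i=2, Z[2]=1)=1; Z[23]=1
i=24: min(r-i=1, Z[3]=3)=1; Z[24]=1
i=25: outside box; Z[25]=3 grow→box=[25,28)
i=26: min(r-i=2, Z[1]=0)=0; Z[26]=0
i=27: min(r-i=1, Z[2]=1)=1; Z[27]=2 grow→box=[27,29)
i=28: min(r-i=1, Z[1]=0)=0; Z[28]=0
i=29: outside box; Z[29]=0
i=30: outside box; Z[30]=0
i=31: outside box; Z[31]=4 grow→box=[31,35)
i=32: min(r-i=3, Z[1]=0)=0; Z[32]=0
i=33: min(r-i=2, Z[2]=1)=1; Z[33]=1
i=34: min(r-i=1, Z[3]=3)=1; Z[34]=1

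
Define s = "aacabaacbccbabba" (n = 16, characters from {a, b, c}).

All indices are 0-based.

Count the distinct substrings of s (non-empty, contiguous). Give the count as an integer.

116

sorted suffixes:
  #0 SA[0]=15  'a'
  #1 SA[1]=0  'aacabaacbccbabba'
  #2 SA[2]=5  'aacbccbabba'
  #3 SA[3]=3  'abaacbccbabba'
  #4 SA[4]=12  'abba'
  #5 SA[5]=1  'acabaacbccbabba'
  #6 SA[6]=6  'acbccbabba'
  #7 SA[7]=14  'ba'
  #8 SA[8]=4  'baacbccbabba'
  #9 SA[9]=11  'babba'
  #10 SA[10]=13  'bba'
  #11 SA[11]=8  'bccbabba'
  #12 SA[12]=2  'cabaacbccbabba'
  #13 SA[13]=10  'cbabba'
  #14 SA[14]=7  'cbccbabba'
  #15 SA[15]=9  'ccbabba'

SA = [15, 0, 5, 3, 12, 1, 6, 14, 4, 11, 13, 8, 2, 10, 7, 9]
rank  pair      lcp
   1  s[15:],s[0:]  1  'a'
   2  s[0:],s[5:]  3  'aac'
   3  s[5:],s[3:]  1  'a'
   4  s[3:],s[12:]  2  'ab'
   5  s[12:],s[1:]  1  'a'
   6  s[1:],s[6:]  2  'ac'
   7  s[6:],s[14:]  0  ''
   8  s[14:],s[4:]  2  'ba'
   9  s[4:],s[11:]  2  'ba'
  10  s[11:],s[13:]  1  'b'
  11  s[13:],s[8:]  1  'b'
  12  s[8:],s[2:]  0  ''
  13  s[2:],s[10:]  1  'c'
  14  s[10:],s[7:]  2  'cb'
  15  s[7:],s[9:]  1  'c'

n(n+1)/2 = 16·17/2 = 136
Σ LCP = 0 + 1 + 3 + 1 + 2 + 1 + 2 + 0 + 2 + 2 + 1 + 1 + 0 + 1 + 2 + 1 = 20
distinct = 136 − 20 = 116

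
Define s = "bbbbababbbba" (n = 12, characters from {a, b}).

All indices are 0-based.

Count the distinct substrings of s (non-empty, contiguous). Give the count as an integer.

52

sorted suffixes:
  #0 SA[0]=11  'a'
  #1 SA[1]=4  'ababbbba'
  #2 SA[2]=6  'abbbba'
  #3 SA[3]=10  'ba'
  #4 SA[4]=3  'bababbbba'
  #5 SA[5]=5  'babbbba'
  #6 SA[6]=9  'bba'
  #7 SA[7]=2  'bbababbbba'
  #8 SA[8]=8  'bbba'
  #9 SA[9]=1  'bbbababbbba'
  #10 SA[10]=7  'bbbba'
  #11 SA[11]=0  'bbbbababbbba'

SA = [11, 4, 6, 10, 3, 5, 9, 2, 8, 1, 7, 0]
[i] adj suffixes → lcp
  [1] 11/4 → 1 ('a')
  [2] 4/6 → 2 ('ab')
  [3] 6/10 → 0 ('')
  [4] 10/3 → 2 ('ba')
  [5] 3/5 → 3 ('bab')
  [6] 5/9 → 1 ('b')
  [7] 9/2 → 3 ('bba')
  [8] 2/8 → 2 ('bb')
  [9] 8/1 → 4 ('bbba')
  [10] 1/7 → 3 ('bbb')
  [11] 7/0 → 5 ('bbbba')

n(n+1)/2 = 12·13/2 = 78
Σ LCP = 0 + 1 + 2 + 0 + 2 + 3 + 1 + 3 + 2 + 4 + 3 + 5 = 26
distinct = 78 − 26 = 52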